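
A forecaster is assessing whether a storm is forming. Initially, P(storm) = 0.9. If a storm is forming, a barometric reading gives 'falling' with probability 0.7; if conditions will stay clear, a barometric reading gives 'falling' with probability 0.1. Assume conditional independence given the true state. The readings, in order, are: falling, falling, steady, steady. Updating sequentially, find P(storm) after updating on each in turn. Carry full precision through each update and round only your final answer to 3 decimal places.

0.980

After 'falling': P(storm) = 0.7·0.9000 / (0.7·0.9000 + 0.1·0.1000) ≈ 0.9844
After 'falling': P(storm) = 0.7·0.9844 / (0.7·0.9844 + 0.1·0.0156) ≈ 0.9977
After 'steady': P(storm) = 0.3·0.9977 / (0.3·0.9977 + 0.9·0.0023) ≈ 0.9932
After 'steady': P(storm) = 0.3·0.9932 / (0.3·0.9932 + 0.9·0.0068) ≈ 0.9800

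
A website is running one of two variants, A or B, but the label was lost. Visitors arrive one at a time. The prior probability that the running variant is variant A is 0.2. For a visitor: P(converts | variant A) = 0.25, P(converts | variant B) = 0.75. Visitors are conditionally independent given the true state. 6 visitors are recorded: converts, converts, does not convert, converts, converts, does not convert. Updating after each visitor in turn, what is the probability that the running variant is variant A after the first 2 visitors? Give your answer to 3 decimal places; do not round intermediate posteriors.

Apply Bayes' rule sequentially, carrying P(A) forward.
After 'converts': P(A) = 0.25·0.2000 / (0.25·0.2000 + 0.75·0.8000) ≈ 0.0769
After 'converts': P(A) = 0.25·0.0769 / (0.25·0.0769 + 0.75·0.9231) ≈ 0.0270

0.027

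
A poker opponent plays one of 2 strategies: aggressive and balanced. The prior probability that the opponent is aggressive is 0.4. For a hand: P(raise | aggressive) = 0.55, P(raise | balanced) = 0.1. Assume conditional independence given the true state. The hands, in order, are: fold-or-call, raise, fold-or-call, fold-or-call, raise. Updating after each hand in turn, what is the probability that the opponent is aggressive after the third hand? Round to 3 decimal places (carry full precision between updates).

Apply Bayes' rule sequentially, carrying P(aggressive) forward.
After 'fold-or-call': P(aggressive) = 0.45·0.4000 / (0.45·0.4000 + 0.9·0.6000) ≈ 0.2500
After 'raise': P(aggressive) = 0.55·0.2500 / (0.55·0.2500 + 0.1·0.7500) ≈ 0.6471
After 'fold-or-call': P(aggressive) = 0.45·0.6471 / (0.45·0.6471 + 0.9·0.3529) ≈ 0.4783

0.478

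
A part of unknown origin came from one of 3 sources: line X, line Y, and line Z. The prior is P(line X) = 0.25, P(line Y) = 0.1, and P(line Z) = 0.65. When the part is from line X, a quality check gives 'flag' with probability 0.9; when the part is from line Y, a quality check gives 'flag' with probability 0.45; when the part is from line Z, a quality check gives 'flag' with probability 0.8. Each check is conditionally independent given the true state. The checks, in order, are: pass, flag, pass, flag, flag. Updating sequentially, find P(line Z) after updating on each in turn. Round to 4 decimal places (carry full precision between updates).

After 'pass': normaliser = 0.1·0.2500 + 0.55·0.1000 + 0.2·0.6500; P(line X) ≈ 0.1190, P(line Y) ≈ 0.2619, P(line Z) ≈ 0.6190
After 'flag': normaliser = 0.9·0.1190 + 0.45·0.2619 + 0.8·0.6190; P(line X) ≈ 0.1488, P(line Y) ≈ 0.1636, P(line Z) ≈ 0.6876
After 'pass': normaliser = 0.1·0.1488 + 0.55·0.1636 + 0.2·0.6876; P(line X) ≈ 0.0614, P(line Y) ≈ 0.3713, P(line Z) ≈ 0.5673
After 'flag': normaliser = 0.9·0.0614 + 0.45·0.3713 + 0.8·0.5673; P(line X) ≈ 0.0817, P(line Y) ≈ 0.2471, P(line Z) ≈ 0.6712
After 'flag': normaliser = 0.9·0.0817 + 0.45·0.2471 + 0.8·0.6712; P(line X) ≈ 0.1019, P(line Y) ≈ 0.1541, P(line Z) ≈ 0.7441

0.7441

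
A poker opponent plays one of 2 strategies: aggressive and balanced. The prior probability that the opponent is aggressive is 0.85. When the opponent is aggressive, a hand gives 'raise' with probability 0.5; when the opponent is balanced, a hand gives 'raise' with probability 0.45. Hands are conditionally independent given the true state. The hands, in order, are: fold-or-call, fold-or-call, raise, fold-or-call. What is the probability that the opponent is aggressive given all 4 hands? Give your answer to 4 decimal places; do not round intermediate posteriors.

After 'fold-or-call': P(aggressive) = 0.5·0.8500 / (0.5·0.8500 + 0.55·0.1500) ≈ 0.8374
After 'fold-or-call': P(aggressive) = 0.5·0.8374 / (0.5·0.8374 + 0.55·0.1626) ≈ 0.8240
After 'raise': P(aggressive) = 0.5·0.8240 / (0.5·0.8240 + 0.45·0.1760) ≈ 0.8388
After 'fold-or-call': P(aggressive) = 0.5·0.8388 / (0.5·0.8388 + 0.55·0.1612) ≈ 0.8255

0.8255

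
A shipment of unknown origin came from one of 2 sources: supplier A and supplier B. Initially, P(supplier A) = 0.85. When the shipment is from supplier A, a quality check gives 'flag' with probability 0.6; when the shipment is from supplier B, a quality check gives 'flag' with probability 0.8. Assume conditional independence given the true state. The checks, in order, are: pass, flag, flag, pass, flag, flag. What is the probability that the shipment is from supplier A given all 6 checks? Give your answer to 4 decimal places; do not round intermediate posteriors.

After 'pass': P(supplier A) = 0.4·0.8500 / (0.4·0.8500 + 0.2·0.1500) ≈ 0.9189
After 'flag': P(supplier A) = 0.6·0.9189 / (0.6·0.9189 + 0.8·0.0811) ≈ 0.8947
After 'flag': P(supplier A) = 0.6·0.8947 / (0.6·0.8947 + 0.8·0.1053) ≈ 0.8644
After 'pass': P(supplier A) = 0.4·0.8644 / (0.4·0.8644 + 0.2·0.1356) ≈ 0.9273
After 'flag': P(supplier A) = 0.6·0.9273 / (0.6·0.9273 + 0.8·0.0727) ≈ 0.9053
After 'flag': P(supplier A) = 0.6·0.9053 / (0.6·0.9053 + 0.8·0.0947) ≈ 0.8776

0.8776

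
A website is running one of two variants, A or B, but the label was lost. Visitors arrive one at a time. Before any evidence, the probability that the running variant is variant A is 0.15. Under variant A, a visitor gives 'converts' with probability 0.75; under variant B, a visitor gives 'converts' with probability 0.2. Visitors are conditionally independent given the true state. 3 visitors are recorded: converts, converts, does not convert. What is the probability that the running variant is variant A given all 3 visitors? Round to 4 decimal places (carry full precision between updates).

0.4368

After 'converts': P(A) = 0.75·0.1500 / (0.75·0.1500 + 0.2·0.8500) ≈ 0.3982
After 'converts': P(A) = 0.75·0.3982 / (0.75·0.3982 + 0.2·0.6018) ≈ 0.7128
After 'does not convert': P(A) = 0.25·0.7128 / (0.25·0.7128 + 0.8·0.2872) ≈ 0.4368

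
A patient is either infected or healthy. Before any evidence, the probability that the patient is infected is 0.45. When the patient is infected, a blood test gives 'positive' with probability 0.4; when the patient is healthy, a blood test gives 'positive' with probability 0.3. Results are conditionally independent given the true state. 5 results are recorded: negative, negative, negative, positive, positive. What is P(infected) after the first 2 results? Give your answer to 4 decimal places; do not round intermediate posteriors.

After 'negative': P(infected) = 0.6·0.4500 / (0.6·0.4500 + 0.7·0.5500) ≈ 0.4122
After 'negative': P(infected) = 0.6·0.4122 / (0.6·0.4122 + 0.7·0.5878) ≈ 0.3754

0.3754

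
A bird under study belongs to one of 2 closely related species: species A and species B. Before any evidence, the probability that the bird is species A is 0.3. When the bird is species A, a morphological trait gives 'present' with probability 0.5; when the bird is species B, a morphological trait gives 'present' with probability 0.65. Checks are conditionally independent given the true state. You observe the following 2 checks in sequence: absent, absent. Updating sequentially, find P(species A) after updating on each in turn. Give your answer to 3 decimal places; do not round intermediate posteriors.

After 'absent': P(species A) = 0.5·0.3000 / (0.5·0.3000 + 0.35·0.7000) ≈ 0.3797
After 'absent': P(species A) = 0.5·0.3797 / (0.5·0.3797 + 0.35·0.6203) ≈ 0.4666

0.467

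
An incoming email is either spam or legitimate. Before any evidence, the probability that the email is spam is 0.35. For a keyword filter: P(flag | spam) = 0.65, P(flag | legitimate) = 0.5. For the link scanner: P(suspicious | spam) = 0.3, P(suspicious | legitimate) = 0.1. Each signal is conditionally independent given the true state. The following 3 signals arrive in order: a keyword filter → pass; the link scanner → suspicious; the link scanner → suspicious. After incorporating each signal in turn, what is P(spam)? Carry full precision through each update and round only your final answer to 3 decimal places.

0.772

After a keyword filter='pass': P(spam) = 0.35·0.3500 / (0.35·0.3500 + 0.5·0.6500) ≈ 0.2737
After the link scanner='suspicious': P(spam) = 0.3·0.2737 / (0.3·0.2737 + 0.1·0.7263) ≈ 0.5307
After the link scanner='suspicious': P(spam) = 0.3·0.5307 / (0.3·0.5307 + 0.1·0.4693) ≈ 0.7723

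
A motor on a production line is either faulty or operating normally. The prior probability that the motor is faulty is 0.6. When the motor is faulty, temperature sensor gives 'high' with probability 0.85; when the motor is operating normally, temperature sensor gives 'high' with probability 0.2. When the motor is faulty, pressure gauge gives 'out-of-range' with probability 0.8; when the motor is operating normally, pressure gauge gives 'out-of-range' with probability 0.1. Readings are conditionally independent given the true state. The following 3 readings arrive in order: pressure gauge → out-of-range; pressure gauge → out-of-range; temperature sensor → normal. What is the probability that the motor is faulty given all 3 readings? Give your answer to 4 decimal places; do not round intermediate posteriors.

After pressure gauge='out-of-range': P(faulty) = 0.8·0.6000 / (0.8·0.6000 + 0.1·0.4000) ≈ 0.9231
After pressure gauge='out-of-range': P(faulty) = 0.8·0.9231 / (0.8·0.9231 + 0.1·0.0769) ≈ 0.9897
After temperature sensor='normal': P(faulty) = 0.15·0.9897 / (0.15·0.9897 + 0.8·0.0103) ≈ 0.9474

0.9474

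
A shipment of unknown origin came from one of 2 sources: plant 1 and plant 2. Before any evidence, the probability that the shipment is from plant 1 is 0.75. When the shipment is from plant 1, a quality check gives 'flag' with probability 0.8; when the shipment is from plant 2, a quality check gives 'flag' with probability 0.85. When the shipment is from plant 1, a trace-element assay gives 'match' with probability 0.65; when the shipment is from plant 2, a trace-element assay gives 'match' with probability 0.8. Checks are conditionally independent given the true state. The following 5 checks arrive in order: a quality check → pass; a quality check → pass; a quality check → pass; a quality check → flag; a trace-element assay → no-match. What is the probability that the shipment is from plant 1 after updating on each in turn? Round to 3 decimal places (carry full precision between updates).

After a quality check='pass': P(plant 1) = 0.2·0.7500 / (0.2·0.7500 + 0.15·0.2500) ≈ 0.8000
After a quality check='pass': P(plant 1) = 0.2·0.8000 / (0.2·0.8000 + 0.15·0.2000) ≈ 0.8421
After a quality check='pass': P(plant 1) = 0.2·0.8421 / (0.2·0.8421 + 0.15·0.1579) ≈ 0.8767
After a quality check='flag': P(plant 1) = 0.8·0.8767 / (0.8·0.8767 + 0.85·0.1233) ≈ 0.8700
After a trace-element assay='no-match': P(plant 1) = 0.35·0.8700 / (0.35·0.8700 + 0.2·0.1300) ≈ 0.9213

0.921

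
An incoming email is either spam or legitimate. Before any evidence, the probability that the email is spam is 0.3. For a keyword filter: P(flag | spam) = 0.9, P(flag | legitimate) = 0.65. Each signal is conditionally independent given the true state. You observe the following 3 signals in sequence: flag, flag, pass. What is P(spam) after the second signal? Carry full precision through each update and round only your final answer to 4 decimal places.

0.4510

After 'flag': P(spam) = 0.9·0.3000 / (0.9·0.3000 + 0.65·0.7000) ≈ 0.3724
After 'flag': P(spam) = 0.9·0.3724 / (0.9·0.3724 + 0.65·0.6276) ≈ 0.4510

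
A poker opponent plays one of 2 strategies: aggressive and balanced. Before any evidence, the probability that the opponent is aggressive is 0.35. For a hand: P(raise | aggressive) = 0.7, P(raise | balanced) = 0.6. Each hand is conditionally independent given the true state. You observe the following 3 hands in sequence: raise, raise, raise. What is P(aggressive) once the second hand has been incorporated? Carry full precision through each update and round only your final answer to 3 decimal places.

After 'raise': P(aggressive) = 0.7·0.3500 / (0.7·0.3500 + 0.6·0.6500) ≈ 0.3858
After 'raise': P(aggressive) = 0.7·0.3858 / (0.7·0.3858 + 0.6·0.6142) ≈ 0.4229

0.423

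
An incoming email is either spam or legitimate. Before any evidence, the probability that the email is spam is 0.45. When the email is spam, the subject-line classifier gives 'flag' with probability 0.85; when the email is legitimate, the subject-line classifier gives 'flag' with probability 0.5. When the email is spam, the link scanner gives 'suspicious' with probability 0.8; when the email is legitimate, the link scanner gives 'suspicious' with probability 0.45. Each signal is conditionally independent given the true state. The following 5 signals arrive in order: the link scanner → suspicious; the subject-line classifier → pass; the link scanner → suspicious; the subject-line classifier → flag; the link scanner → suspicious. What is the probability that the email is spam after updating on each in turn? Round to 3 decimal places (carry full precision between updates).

Each posterior becomes the prior for the next update.
After the link scanner='suspicious': P(spam) = 0.8·0.4500 / (0.8·0.4500 + 0.45·0.5500) ≈ 0.5926
After the subject-line classifier='pass': P(spam) = 0.15·0.5926 / (0.15·0.5926 + 0.5·0.4074) ≈ 0.3038
After the link scanner='suspicious': P(spam) = 0.8·0.3038 / (0.8·0.3038 + 0.45·0.6962) ≈ 0.4369
After the subject-line classifier='flag': P(spam) = 0.85·0.4369 / (0.85·0.4369 + 0.5·0.5631) ≈ 0.5687
After the link scanner='suspicious': P(spam) = 0.8·0.5687 / (0.8·0.5687 + 0.45·0.4313) ≈ 0.7010

0.701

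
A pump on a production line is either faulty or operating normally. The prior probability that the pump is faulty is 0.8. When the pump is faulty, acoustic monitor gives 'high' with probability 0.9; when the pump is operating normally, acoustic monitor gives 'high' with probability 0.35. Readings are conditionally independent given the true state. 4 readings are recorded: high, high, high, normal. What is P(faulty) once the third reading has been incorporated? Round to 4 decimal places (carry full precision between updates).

0.9855

After 'high': P(faulty) = 0.9·0.8000 / (0.9·0.8000 + 0.35·0.2000) ≈ 0.9114
After 'high': P(faulty) = 0.9·0.9114 / (0.9·0.9114 + 0.35·0.0886) ≈ 0.9636
After 'high': P(faulty) = 0.9·0.9636 / (0.9·0.9636 + 0.35·0.0364) ≈ 0.9855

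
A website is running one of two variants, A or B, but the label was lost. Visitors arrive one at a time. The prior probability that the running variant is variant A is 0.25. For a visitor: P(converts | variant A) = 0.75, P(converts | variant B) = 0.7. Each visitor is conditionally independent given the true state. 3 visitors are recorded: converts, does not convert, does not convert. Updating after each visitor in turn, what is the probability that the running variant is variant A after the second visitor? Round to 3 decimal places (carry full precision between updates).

After 'converts': P(A) = 0.75·0.2500 / (0.75·0.2500 + 0.7·0.7500) ≈ 0.2632
After 'does not convert': P(A) = 0.25·0.2632 / (0.25·0.2632 + 0.3·0.7368) ≈ 0.2294

0.229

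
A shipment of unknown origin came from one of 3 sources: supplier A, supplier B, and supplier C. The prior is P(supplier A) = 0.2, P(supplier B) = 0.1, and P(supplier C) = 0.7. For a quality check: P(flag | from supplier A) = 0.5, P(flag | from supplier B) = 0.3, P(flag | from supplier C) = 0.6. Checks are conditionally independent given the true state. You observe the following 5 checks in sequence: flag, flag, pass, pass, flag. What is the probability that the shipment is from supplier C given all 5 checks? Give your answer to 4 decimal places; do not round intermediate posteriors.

0.7616

After 'flag': normaliser = 0.5·0.2000 + 0.3·0.1000 + 0.6·0.7000; P(supplier A) ≈ 0.1818, P(supplier B) ≈ 0.0545, P(supplier C) ≈ 0.7636
After 'flag': normaliser = 0.5·0.1818 + 0.3·0.0545 + 0.6·0.7636; P(supplier A) ≈ 0.1608, P(supplier B) ≈ 0.0289, P(supplier C) ≈ 0.8103
After 'pass': normaliser = 0.5·0.1608 + 0.7·0.0289 + 0.4·0.8103; P(supplier A) ≈ 0.1893, P(supplier B) ≈ 0.0477, P(supplier C) ≈ 0.7631
After 'pass': normaliser = 0.5·0.1893 + 0.7·0.0477 + 0.4·0.7631; P(supplier A) ≈ 0.2184, P(supplier B) ≈ 0.0771, P(supplier C) ≈ 0.7045
After 'flag': normaliser = 0.5·0.2184 + 0.3·0.0771 + 0.6·0.7045; P(supplier A) ≈ 0.1968, P(supplier B) ≈ 0.0416, P(supplier C) ≈ 0.7616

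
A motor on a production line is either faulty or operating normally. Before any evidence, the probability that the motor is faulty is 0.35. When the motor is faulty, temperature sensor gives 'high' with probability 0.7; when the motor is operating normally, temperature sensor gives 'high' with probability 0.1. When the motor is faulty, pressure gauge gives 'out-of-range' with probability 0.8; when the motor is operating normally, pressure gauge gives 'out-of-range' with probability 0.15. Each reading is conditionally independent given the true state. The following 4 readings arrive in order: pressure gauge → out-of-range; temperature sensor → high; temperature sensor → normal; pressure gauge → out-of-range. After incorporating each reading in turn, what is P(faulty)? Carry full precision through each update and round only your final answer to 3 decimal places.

0.973

After pressure gauge='out-of-range': P(faulty) = 0.8·0.3500 / (0.8·0.3500 + 0.15·0.6500) ≈ 0.7417
After temperature sensor='high': P(faulty) = 0.7·0.7417 / (0.7·0.7417 + 0.1·0.2583) ≈ 0.9526
After temperature sensor='normal': P(faulty) = 0.3·0.9526 / (0.3·0.9526 + 0.9·0.0474) ≈ 0.8701
After pressure gauge='out-of-range': P(faulty) = 0.8·0.8701 / (0.8·0.8701 + 0.15·0.1299) ≈ 0.9728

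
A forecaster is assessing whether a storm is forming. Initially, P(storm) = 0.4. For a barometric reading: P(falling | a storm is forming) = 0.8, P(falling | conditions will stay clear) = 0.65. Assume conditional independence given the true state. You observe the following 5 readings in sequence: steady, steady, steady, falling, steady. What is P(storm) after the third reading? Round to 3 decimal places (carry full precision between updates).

After 'steady': P(storm) = 0.2·0.4000 / (0.2·0.4000 + 0.35·0.6000) ≈ 0.2759
After 'steady': P(storm) = 0.2·0.2759 / (0.2·0.2759 + 0.35·0.7241) ≈ 0.1788
After 'steady': P(storm) = 0.2·0.1788 / (0.2·0.1788 + 0.35·0.8212) ≈ 0.1106

0.111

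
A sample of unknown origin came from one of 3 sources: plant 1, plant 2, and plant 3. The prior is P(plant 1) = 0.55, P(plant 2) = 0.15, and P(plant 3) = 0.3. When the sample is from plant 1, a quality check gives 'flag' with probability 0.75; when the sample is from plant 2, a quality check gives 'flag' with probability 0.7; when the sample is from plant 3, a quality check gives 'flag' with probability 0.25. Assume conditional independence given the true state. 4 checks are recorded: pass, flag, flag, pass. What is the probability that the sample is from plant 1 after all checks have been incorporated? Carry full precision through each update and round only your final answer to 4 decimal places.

0.5298

After 'pass': normaliser = 0.25·0.5500 + 0.3·0.1500 + 0.75·0.3000; P(plant 1) ≈ 0.3374, P(plant 2) ≈ 0.1104, P(plant 3) ≈ 0.5521
After 'flag': normaliser = 0.75·0.3374 + 0.7·0.1104 + 0.25·0.5521; P(plant 1) ≈ 0.5403, P(plant 2) ≈ 0.1650, P(plant 3) ≈ 0.2947
After 'flag': normaliser = 0.75·0.5403 + 0.7·0.1650 + 0.25·0.2947; P(plant 1) ≈ 0.6817, P(plant 2) ≈ 0.1943, P(plant 3) ≈ 0.1239
After 'pass': normaliser = 0.25·0.6817 + 0.3·0.1943 + 0.75·0.1239; P(plant 1) ≈ 0.5298, P(plant 2) ≈ 0.1812, P(plant 3) ≈ 0.2890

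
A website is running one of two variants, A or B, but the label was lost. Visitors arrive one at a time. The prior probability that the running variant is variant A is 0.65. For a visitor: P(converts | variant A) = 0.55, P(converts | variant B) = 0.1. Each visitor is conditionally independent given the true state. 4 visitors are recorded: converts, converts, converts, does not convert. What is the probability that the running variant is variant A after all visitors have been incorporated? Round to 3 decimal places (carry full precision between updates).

After 'converts': P(A) = 0.55·0.6500 / (0.55·0.6500 + 0.1·0.3500) ≈ 0.9108
After 'converts': P(A) = 0.55·0.9108 / (0.55·0.9108 + 0.1·0.0892) ≈ 0.9825
After 'converts': P(A) = 0.55·0.9825 / (0.55·0.9825 + 0.1·0.0175) ≈ 0.9968
After 'does not convert': P(A) = 0.45·0.9968 / (0.45·0.9968 + 0.9·0.0032) ≈ 0.9936

0.994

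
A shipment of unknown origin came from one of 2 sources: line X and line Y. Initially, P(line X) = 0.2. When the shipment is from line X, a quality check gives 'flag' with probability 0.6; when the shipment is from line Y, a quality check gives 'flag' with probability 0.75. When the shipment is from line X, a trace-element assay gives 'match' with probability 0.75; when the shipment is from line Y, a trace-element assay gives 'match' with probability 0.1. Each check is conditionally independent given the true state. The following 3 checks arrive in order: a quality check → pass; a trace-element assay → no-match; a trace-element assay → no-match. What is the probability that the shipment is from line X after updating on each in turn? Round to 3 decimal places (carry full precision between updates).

0.030

After a quality check='pass': P(line X) = 0.4·0.2000 / (0.4·0.2000 + 0.25·0.8000) ≈ 0.2857
After a trace-element assay='no-match': P(line X) = 0.25·0.2857 / (0.25·0.2857 + 0.9·0.7143) ≈ 0.1000
After a trace-element assay='no-match': P(line X) = 0.25·0.1000 / (0.25·0.1000 + 0.9·0.9000) ≈ 0.0299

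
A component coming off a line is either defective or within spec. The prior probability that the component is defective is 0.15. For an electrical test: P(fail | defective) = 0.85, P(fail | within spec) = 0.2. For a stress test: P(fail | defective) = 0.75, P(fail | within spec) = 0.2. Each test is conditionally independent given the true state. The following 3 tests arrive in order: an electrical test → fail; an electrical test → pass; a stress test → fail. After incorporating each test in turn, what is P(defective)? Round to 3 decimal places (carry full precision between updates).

Each posterior becomes the prior for the next update.
After an electrical test='fail': P(defective) = 0.85·0.1500 / (0.85·0.1500 + 0.2·0.8500) ≈ 0.4286
After an electrical test='pass': P(defective) = 0.15·0.4286 / (0.15·0.4286 + 0.8·0.5714) ≈ 0.1233
After a stress test='fail': P(defective) = 0.75·0.1233 / (0.75·0.1233 + 0.2·0.8767) ≈ 0.3453

0.345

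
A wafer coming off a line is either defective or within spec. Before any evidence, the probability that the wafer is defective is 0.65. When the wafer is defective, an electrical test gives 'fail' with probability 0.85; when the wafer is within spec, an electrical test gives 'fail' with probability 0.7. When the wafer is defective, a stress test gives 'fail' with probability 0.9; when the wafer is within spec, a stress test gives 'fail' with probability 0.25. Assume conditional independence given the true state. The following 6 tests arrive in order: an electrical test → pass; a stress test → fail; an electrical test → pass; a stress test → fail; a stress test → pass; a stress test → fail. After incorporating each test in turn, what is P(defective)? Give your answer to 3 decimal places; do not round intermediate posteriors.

Each posterior becomes the prior for the next update.
After an electrical test='pass': P(defective) = 0.15·0.6500 / (0.15·0.6500 + 0.3·0.3500) ≈ 0.4815
After a stress test='fail': P(defective) = 0.9·0.4815 / (0.9·0.4815 + 0.25·0.5185) ≈ 0.7697
After an electrical test='pass': P(defective) = 0.15·0.7697 / (0.15·0.7697 + 0.3·0.2303) ≈ 0.6257
After a stress test='fail': P(defective) = 0.9·0.6257 / (0.9·0.6257 + 0.25·0.3743) ≈ 0.8575
After a stress test='pass': P(defective) = 0.1·0.8575 / (0.1·0.8575 + 0.75·0.1425) ≈ 0.4451
After a stress test='fail': P(defective) = 0.9·0.4451 / (0.9·0.4451 + 0.25·0.5549) ≈ 0.7428

0.743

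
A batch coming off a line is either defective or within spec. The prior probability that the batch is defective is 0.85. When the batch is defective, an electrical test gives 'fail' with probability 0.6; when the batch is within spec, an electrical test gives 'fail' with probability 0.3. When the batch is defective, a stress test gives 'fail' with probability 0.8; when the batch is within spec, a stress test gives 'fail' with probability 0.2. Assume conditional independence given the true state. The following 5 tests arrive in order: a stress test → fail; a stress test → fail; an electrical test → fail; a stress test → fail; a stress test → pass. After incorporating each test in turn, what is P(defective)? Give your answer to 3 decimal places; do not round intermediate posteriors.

After a stress test='fail': P(defective) = 0.8·0.8500 / (0.8·0.8500 + 0.2·0.1500) ≈ 0.9577
After a stress test='fail': P(defective) = 0.8·0.9577 / (0.8·0.9577 + 0.2·0.0423) ≈ 0.9891
After an electrical test='fail': P(defective) = 0.6·0.9891 / (0.6·0.9891 + 0.3·0.0109) ≈ 0.9945
After a stress test='fail': P(defective) = 0.8·0.9945 / (0.8·0.9945 + 0.2·0.0055) ≈ 0.9986
After a stress test='pass': P(defective) = 0.2·0.9986 / (0.2·0.9986 + 0.8·0.0014) ≈ 0.9945

0.995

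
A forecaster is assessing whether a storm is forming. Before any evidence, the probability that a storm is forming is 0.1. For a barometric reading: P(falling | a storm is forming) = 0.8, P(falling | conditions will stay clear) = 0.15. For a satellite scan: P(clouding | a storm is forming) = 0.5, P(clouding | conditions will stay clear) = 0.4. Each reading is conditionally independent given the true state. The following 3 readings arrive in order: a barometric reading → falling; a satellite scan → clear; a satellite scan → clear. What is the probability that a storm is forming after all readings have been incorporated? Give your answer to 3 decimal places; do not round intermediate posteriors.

0.292

Each posterior becomes the prior for the next update.
After a barometric reading='falling': P(storm) = 0.8·0.1000 / (0.8·0.1000 + 0.15·0.9000) ≈ 0.3721
After a satellite scan='clear': P(storm) = 0.5·0.3721 / (0.5·0.3721 + 0.6·0.6279) ≈ 0.3306
After a satellite scan='clear': P(storm) = 0.5·0.3306 / (0.5·0.3306 + 0.6·0.6694) ≈ 0.2915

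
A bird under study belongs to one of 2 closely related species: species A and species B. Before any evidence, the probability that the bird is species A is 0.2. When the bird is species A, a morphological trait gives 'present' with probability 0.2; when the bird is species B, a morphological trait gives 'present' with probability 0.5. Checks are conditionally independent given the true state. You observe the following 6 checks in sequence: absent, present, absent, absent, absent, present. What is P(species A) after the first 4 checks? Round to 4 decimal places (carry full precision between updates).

0.2906

After 'absent': P(species A) = 0.8·0.2000 / (0.8·0.2000 + 0.5·0.8000) ≈ 0.2857
After 'present': P(species A) = 0.2·0.2857 / (0.2·0.2857 + 0.5·0.7143) ≈ 0.1379
After 'absent': P(species A) = 0.8·0.1379 / (0.8·0.1379 + 0.5·0.8621) ≈ 0.2038
After 'absent': P(species A) = 0.8·0.2038 / (0.8·0.2038 + 0.5·0.7962) ≈ 0.2906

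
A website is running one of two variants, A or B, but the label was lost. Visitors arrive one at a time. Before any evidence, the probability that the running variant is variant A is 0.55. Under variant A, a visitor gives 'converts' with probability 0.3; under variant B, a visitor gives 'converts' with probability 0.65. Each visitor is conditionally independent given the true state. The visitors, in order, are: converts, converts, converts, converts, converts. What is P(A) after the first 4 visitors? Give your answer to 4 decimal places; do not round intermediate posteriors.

After 'converts': P(A) = 0.3·0.5500 / (0.3·0.5500 + 0.65·0.4500) ≈ 0.3607
After 'converts': P(A) = 0.3·0.3607 / (0.3·0.3607 + 0.65·0.6393) ≈ 0.2066
After 'converts': P(A) = 0.3·0.2066 / (0.3·0.2066 + 0.65·0.7934) ≈ 0.1073
After 'converts': P(A) = 0.3·0.1073 / (0.3·0.1073 + 0.65·0.8927) ≈ 0.0525

0.0525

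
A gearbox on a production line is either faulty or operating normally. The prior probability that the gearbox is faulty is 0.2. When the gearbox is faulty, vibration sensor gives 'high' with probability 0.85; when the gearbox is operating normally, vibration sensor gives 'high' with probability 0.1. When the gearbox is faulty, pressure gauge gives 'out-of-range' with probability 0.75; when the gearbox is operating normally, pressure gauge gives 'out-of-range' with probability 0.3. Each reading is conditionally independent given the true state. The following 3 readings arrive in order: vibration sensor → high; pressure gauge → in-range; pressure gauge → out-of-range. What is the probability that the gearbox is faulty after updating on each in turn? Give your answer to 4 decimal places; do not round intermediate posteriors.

Each posterior becomes the prior for the next update.
After vibration sensor='high': P(faulty) = 0.85·0.2000 / (0.85·0.2000 + 0.1·0.8000) ≈ 0.6800
After pressure gauge='in-range': P(faulty) = 0.25·0.6800 / (0.25·0.6800 + 0.7·0.3200) ≈ 0.4315
After pressure gauge='out-of-range': P(faulty) = 0.75·0.4315 / (0.75·0.4315 + 0.3·0.5685) ≈ 0.6549

0.6549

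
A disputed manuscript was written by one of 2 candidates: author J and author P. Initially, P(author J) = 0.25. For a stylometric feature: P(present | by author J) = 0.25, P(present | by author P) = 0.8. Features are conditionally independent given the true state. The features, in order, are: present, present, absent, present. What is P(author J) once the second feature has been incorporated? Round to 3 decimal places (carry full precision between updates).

0.032

After 'present': P(author J) = 0.25·0.2500 / (0.25·0.2500 + 0.8·0.7500) ≈ 0.0943
After 'present': P(author J) = 0.25·0.0943 / (0.25·0.0943 + 0.8·0.9057) ≈ 0.0315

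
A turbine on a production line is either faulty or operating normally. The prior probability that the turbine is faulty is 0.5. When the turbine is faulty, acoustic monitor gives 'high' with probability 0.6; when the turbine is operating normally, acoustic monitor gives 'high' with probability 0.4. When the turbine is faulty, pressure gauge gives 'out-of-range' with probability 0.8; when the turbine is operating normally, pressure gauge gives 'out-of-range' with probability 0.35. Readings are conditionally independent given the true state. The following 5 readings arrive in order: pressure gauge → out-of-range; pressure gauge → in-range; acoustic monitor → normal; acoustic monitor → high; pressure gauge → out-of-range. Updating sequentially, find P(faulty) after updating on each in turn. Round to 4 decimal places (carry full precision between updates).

0.6165

Apply Bayes' rule sequentially, carrying P(faulty) forward.
After pressure gauge='out-of-range': P(faulty) = 0.8·0.5000 / (0.8·0.5000 + 0.35·0.5000) ≈ 0.6957
After pressure gauge='in-range': P(faulty) = 0.2·0.6957 / (0.2·0.6957 + 0.65·0.3043) ≈ 0.4129
After acoustic monitor='normal': P(faulty) = 0.4·0.4129 / (0.4·0.4129 + 0.6·0.5871) ≈ 0.3192
After acoustic monitor='high': P(faulty) = 0.6·0.3192 / (0.6·0.3192 + 0.4·0.6808) ≈ 0.4129
After pressure gauge='out-of-range': P(faulty) = 0.8·0.4129 / (0.8·0.4129 + 0.35·0.5871) ≈ 0.6165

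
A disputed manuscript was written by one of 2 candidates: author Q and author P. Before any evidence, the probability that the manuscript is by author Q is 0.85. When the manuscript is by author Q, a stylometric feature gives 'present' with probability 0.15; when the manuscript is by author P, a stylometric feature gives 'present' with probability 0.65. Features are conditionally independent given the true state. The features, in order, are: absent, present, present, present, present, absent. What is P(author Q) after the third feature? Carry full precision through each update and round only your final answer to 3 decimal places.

After 'absent': P(author Q) = 0.85·0.8500 / (0.85·0.8500 + 0.35·0.1500) ≈ 0.9323
After 'present': P(author Q) = 0.15·0.9323 / (0.15·0.9323 + 0.65·0.0677) ≈ 0.7605
After 'present': P(author Q) = 0.15·0.7605 / (0.15·0.7605 + 0.65·0.2395) ≈ 0.4229

0.423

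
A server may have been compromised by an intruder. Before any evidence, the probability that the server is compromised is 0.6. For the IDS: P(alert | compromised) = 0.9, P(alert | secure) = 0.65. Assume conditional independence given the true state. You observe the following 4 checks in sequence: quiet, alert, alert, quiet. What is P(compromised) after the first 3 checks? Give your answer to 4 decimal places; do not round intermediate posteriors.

Each posterior becomes the prior for the next update.
After 'quiet': P(compromised) = 0.1·0.6000 / (0.1·0.6000 + 0.35·0.4000) ≈ 0.3000
After 'alert': P(compromised) = 0.9·0.3000 / (0.9·0.3000 + 0.65·0.7000) ≈ 0.3724
After 'alert': P(compromised) = 0.9·0.3724 / (0.9·0.3724 + 0.65·0.6276) ≈ 0.4510

0.4510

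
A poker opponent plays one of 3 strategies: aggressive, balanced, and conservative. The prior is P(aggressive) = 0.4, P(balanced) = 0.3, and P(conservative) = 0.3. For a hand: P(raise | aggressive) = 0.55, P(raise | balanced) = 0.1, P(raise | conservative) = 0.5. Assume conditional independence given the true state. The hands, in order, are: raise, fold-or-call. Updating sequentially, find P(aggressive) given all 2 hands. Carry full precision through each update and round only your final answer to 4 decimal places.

0.4925

After 'raise': normaliser = 0.55·0.4000 + 0.1·0.3000 + 0.5·0.3000; P(aggressive) ≈ 0.5500, P(balanced) ≈ 0.0750, P(conservative) ≈ 0.3750
After 'fold-or-call': normaliser = 0.45·0.5500 + 0.9·0.0750 + 0.5·0.3750; P(aggressive) ≈ 0.4925, P(balanced) ≈ 0.1343, P(conservative) ≈ 0.3731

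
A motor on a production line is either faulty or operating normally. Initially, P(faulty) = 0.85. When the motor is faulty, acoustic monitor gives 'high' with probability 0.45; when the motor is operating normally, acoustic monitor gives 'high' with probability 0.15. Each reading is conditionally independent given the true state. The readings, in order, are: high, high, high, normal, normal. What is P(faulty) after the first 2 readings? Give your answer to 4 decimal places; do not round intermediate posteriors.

0.9808

After 'high': P(faulty) = 0.45·0.8500 / (0.45·0.8500 + 0.15·0.1500) ≈ 0.9444
After 'high': P(faulty) = 0.45·0.9444 / (0.45·0.9444 + 0.15·0.0556) ≈ 0.9808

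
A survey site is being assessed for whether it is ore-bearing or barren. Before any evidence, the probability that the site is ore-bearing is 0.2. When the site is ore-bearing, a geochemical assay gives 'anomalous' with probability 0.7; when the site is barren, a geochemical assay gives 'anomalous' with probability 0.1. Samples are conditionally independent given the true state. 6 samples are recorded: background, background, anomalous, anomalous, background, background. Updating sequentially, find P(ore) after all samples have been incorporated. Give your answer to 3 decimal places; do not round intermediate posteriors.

After 'background': P(ore) = 0.3·0.2000 / (0.3·0.2000 + 0.9·0.8000) ≈ 0.0769
After 'background': P(ore) = 0.3·0.0769 / (0.3·0.0769 + 0.9·0.9231) ≈ 0.0270
After 'anomalous': P(ore) = 0.7·0.0270 / (0.7·0.0270 + 0.1·0.9730) ≈ 0.1628
After 'anomalous': P(ore) = 0.7·0.1628 / (0.7·0.1628 + 0.1·0.8372) ≈ 0.5765
After 'background': P(ore) = 0.3·0.5765 / (0.3·0.5765 + 0.9·0.4235) ≈ 0.3121
After 'background': P(ore) = 0.3·0.3121 / (0.3·0.3121 + 0.9·0.6879) ≈ 0.1314

0.131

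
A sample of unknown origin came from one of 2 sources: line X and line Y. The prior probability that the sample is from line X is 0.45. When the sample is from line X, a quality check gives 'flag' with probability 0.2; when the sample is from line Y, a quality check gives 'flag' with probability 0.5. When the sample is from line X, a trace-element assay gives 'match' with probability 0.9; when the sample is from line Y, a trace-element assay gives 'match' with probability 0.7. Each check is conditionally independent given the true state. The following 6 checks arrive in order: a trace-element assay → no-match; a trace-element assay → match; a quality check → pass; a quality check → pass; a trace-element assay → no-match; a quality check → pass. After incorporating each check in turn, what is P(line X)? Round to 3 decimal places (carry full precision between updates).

0.324

After a trace-element assay='no-match': P(line X) = 0.1·0.4500 / (0.1·0.4500 + 0.3·0.5500) ≈ 0.2143
After a trace-element assay='match': P(line X) = 0.9·0.2143 / (0.9·0.2143 + 0.7·0.7857) ≈ 0.2596
After a quality check='pass': P(line X) = 0.8·0.2596 / (0.8·0.2596 + 0.5·0.7404) ≈ 0.3594
After a quality check='pass': P(line X) = 0.8·0.3594 / (0.8·0.3594 + 0.5·0.6406) ≈ 0.4730
After a trace-element assay='no-match': P(line X) = 0.1·0.4730 / (0.1·0.4730 + 0.3·0.5270) ≈ 0.2303
After a quality check='pass': P(line X) = 0.8·0.2303 / (0.8·0.2303 + 0.5·0.7697) ≈ 0.3238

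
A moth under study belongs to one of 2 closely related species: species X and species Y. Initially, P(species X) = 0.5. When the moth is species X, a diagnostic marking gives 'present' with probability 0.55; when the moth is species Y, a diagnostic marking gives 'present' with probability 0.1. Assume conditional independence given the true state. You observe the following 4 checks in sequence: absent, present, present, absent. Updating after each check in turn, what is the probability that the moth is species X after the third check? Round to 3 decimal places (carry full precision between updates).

After 'absent': P(species X) = 0.45·0.5000 / (0.45·0.5000 + 0.9·0.5000) ≈ 0.3333
After 'present': P(species X) = 0.55·0.3333 / (0.55·0.3333 + 0.1·0.6667) ≈ 0.7333
After 'present': P(species X) = 0.55·0.7333 / (0.55·0.7333 + 0.1·0.2667) ≈ 0.9380

0.938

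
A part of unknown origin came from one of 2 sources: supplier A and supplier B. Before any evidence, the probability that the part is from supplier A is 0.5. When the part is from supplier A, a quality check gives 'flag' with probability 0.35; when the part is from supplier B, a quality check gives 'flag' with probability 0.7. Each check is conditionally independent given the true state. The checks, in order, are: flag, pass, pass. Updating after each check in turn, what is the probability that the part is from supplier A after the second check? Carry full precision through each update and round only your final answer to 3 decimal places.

After 'flag': P(supplier A) = 0.35·0.5000 / (0.35·0.5000 + 0.7·0.5000) ≈ 0.3333
After 'pass': P(supplier A) = 0.65·0.3333 / (0.65·0.3333 + 0.3·0.6667) ≈ 0.5200

0.520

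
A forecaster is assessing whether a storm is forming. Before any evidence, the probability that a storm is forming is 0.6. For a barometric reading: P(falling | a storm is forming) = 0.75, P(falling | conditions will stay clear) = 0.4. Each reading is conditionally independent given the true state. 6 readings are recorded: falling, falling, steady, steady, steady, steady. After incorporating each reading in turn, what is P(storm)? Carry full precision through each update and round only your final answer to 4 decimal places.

After 'falling': P(storm) = 0.75·0.6000 / (0.75·0.6000 + 0.4·0.4000) ≈ 0.7377
After 'falling': P(storm) = 0.75·0.7377 / (0.75·0.7377 + 0.4·0.2623) ≈ 0.8406
After 'steady': P(storm) = 0.25·0.8406 / (0.25·0.8406 + 0.6·0.1594) ≈ 0.6872
After 'steady': P(storm) = 0.25·0.6872 / (0.25·0.6872 + 0.6·0.3128) ≈ 0.4780
After 'steady': P(storm) = 0.25·0.4780 / (0.25·0.4780 + 0.6·0.5220) ≈ 0.2761
After 'steady': P(storm) = 0.25·0.2761 / (0.25·0.2761 + 0.6·0.7239) ≈ 0.1371

0.1371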